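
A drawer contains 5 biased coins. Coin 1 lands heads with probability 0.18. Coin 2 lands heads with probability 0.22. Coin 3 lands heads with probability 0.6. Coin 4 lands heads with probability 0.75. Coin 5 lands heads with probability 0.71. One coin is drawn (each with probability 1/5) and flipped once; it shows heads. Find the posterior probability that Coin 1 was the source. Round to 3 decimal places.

Posterior probability ≈ 0.073

P(heads|C1) = 0.18; P(heads|C2) = 0.22; P(heads|C3) = 0.6; P(heads|C4) = 0.75; P(heads|C5) = 0.71.
Prior × likelihood for each source: 0.2·0.18=0.03600, 0.2·0.22=0.04400, 0.2·0.6=0.1200, 0.2·0.75=0.1500, 0.2·0.71=0.1420. Summing gives P(heads) = 0.49200.
P(Coin 1 | heads) = 0.03600 / 0.49200 = 0.073.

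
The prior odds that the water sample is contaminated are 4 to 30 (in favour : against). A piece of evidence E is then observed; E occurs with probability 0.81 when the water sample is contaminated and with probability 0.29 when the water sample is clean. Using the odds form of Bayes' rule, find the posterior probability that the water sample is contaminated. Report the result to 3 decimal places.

Prior odds = 4/30 = 0.13333.
Likelihood ratio for E = 0.81/0.29 = 2.7931.
Posterior odds = prior odds × LR = 0.37241.
Posterior probability = odds/(1+odds) = 0.37241/1.3724 = 0.271.

Posterior probability ≈ 0.271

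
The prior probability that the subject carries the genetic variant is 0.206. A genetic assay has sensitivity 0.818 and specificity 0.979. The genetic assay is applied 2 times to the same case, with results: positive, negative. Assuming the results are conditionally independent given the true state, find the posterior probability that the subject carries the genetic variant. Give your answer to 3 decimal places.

With H the event that the subject carries the genetic variant, the joint likelihood of the observed sequence is P(data|H) = 0.818·0.182 = 0.14888 and P(data|¬H) = 0.021·0.979 = 0.020559.
Bayes: P(H|data) = 0.206·0.14888 / (0.206·0.14888 + 0.794·0.020559) = 0.030668/0.046992 = 0.6526.

Posterior P(H) ≈ 0.653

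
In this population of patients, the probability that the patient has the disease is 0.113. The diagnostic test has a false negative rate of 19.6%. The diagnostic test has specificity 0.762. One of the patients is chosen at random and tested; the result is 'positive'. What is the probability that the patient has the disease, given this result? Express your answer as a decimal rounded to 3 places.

Let H be the event that the patient has the disease. P(H) = 0.113, so P(¬H) = 0.887. With E the 'positive' result, P(E|H) = 0.804 and P(E|¬H) = 0.238.
P(E) = 0.804·0.113 + 0.238·0.887 = 0.090852 + 0.21111 = 0.30196.
By Bayes' theorem, P(H|E) = 0.090852 / 0.30196 = 0.301.

P(H | E) ≈ 0.301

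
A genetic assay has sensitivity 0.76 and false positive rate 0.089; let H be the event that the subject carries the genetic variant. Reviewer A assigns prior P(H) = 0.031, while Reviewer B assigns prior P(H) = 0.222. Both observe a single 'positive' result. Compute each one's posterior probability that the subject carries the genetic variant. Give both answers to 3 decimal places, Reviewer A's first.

The likelihood ratio for a 'positive' result is 0.76/0.089 = 8.5393.
Reviewer A: prior odds 0.031/0.969 = 0.031992; posterior odds 0.27319; posterior probability 0.215.
Reviewer B: prior odds 0.222/0.778 = 0.28535; posterior odds 2.4367; posterior probability 0.709.

Reviewer A: 0.215; Reviewer B: 0.709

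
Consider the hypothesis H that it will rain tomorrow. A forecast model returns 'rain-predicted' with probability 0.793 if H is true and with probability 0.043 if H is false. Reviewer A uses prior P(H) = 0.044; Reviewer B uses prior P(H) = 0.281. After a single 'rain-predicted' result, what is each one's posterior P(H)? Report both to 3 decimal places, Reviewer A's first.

P('+'|H) = 0.793, P('+'|¬H) = 0.043.
Reviewer A: numerator 0.793·0.044 = 0.034892; evidence = 0.034892+0.043·0.956 = 0.076000; posterior = 0.459.
Reviewer B: numerator 0.793·0.281 = 0.22283; evidence = 0.22283+0.043·0.719 = 0.25375; posterior = 0.878.

Reviewer A: 0.459; Reviewer B: 0.878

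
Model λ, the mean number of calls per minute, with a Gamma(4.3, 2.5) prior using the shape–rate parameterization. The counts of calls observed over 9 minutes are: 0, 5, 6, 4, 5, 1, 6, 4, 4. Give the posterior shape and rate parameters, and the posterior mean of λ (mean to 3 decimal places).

Total count ∑xᵢ = 35 over n = 9 minutes.
Gamma is conjugate to the Poisson likelihood: posterior is Gamma(shape = 4.3+35 = 39.3, rate = 2.5+9 = 11.5).
Posterior mean = shape/rate = 39.3/11.5 = 3.417.

Posterior: Gamma(shape=39.3, rate=11.5); mean ≈ 3.417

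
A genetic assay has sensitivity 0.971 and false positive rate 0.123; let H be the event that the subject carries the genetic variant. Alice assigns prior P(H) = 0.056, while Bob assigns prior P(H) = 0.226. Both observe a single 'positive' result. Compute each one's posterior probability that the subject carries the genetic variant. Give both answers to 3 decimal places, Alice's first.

Alice: 0.319; Bob: 0.697

P('+'|H) = 0.971, P('+'|¬H) = 0.123.
Alice: numerator 0.971·0.056 = 0.054376; evidence = 0.054376+0.123·0.944 = 0.17049; posterior = 0.319.
Bob: numerator 0.971·0.226 = 0.21945; evidence = 0.21945+0.123·0.774 = 0.31465; posterior = 0.697.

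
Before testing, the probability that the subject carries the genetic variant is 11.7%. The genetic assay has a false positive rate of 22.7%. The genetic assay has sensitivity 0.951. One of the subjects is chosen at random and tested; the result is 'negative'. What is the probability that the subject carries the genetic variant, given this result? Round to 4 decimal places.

P(H | E) ≈ 0.0083

Let H be the event that the subject carries the genetic variant. P(H) = 0.117, so P(¬H) = 0.883. With E the 'negative' result, P(E|H) = 0.049 and P(E|¬H) = 0.773.
P(E) = 0.049·0.117 + 0.773·0.883 = 0.0057330 + 0.68256 = 0.68829.
By Bayes' theorem, P(H|E) = 0.0057330 / 0.68829 = 0.0083.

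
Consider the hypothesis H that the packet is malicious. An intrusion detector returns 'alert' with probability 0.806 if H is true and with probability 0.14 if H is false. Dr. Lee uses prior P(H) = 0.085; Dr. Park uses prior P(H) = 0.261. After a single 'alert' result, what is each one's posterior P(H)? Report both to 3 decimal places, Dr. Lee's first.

Dr. Lee: 0.348; Dr. Park: 0.670

P('+'|H) = 0.806, P('+'|¬H) = 0.14.
Dr. Lee: numerator 0.806·0.085 = 0.068510; evidence = 0.068510+0.14·0.915 = 0.19661; posterior = 0.348.
Dr. Park: numerator 0.806·0.261 = 0.21037; evidence = 0.21037+0.14·0.739 = 0.31383; posterior = 0.670.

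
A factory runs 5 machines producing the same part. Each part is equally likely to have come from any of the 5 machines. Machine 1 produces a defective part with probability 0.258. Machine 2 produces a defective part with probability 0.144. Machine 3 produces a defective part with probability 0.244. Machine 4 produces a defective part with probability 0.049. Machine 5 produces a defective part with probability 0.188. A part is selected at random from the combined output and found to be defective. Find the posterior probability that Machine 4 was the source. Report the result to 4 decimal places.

Posterior probability ≈ 0.0555

P(defective|M1) = 0.258; P(defective|M2) = 0.144; P(defective|M3) = 0.244; P(defective|M4) = 0.049; P(defective|M5) = 0.188.
Prior × likelihood for each source: 0.2·0.258=0.05160, 0.2·0.144=0.02880, 0.2·0.244=0.04880, 0.2·0.049=0.009800, 0.2·0.188=0.03760. Summing gives P(defective) = 0.17660.
P(Machine 4 | defective) = 0.009800 / 0.17660 = 0.0555.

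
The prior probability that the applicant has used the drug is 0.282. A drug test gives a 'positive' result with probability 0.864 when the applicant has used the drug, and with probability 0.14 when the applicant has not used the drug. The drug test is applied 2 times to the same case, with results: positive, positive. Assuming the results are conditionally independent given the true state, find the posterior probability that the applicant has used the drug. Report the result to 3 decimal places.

Posterior P(H) ≈ 0.937

Let H be the event that the applicant has used the drug; start with P(H) = 0.282. P('positive'|H) = 0.864, P('positive'|¬H) = 0.14.
Update on result 1 ('positive'): P(H) ← 0.864·0.2820 / (0.864·0.2820 + 0.14·0.7180) = 0.24365/0.34417 = 0.7079.
Update on result 2 ('positive'): P(H) ← 0.864·0.7079 / (0.864·0.7079 + 0.14·0.2921) = 0.61165/0.65254 = 0.9373.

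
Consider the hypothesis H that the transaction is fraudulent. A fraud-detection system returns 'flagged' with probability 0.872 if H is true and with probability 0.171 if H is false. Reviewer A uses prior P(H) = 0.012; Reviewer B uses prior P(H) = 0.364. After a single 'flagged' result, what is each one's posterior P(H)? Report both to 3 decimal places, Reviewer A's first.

P('+'|H) = 0.872, P('+'|¬H) = 0.171.
Reviewer A: numerator 0.872·0.012 = 0.010464; evidence = 0.010464+0.171·0.988 = 0.17941; posterior = 0.058.
Reviewer B: numerator 0.872·0.364 = 0.31741; evidence = 0.31741+0.171·0.636 = 0.42616; posterior = 0.745.

Reviewer A: 0.058; Reviewer B: 0.745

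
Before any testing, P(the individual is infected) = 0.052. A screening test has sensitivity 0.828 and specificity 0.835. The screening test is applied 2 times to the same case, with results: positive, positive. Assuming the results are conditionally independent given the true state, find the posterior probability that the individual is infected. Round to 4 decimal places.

Let H be the event that the individual is infected; start with P(H) = 0.052. P('positive'|H) = 0.828, P('positive'|¬H) = 0.165.
Update on result 1 ('positive'): P(H) ← 0.828·0.0520 / (0.828·0.0520 + 0.165·0.9480) = 0.043056/0.19948 = 0.2158.
Update on result 2 ('positive'): P(H) ← 0.828·0.2158 / (0.828·0.2158 + 0.165·0.7842) = 0.17872/0.30811 = 0.5801.

Posterior P(H) ≈ 0.5801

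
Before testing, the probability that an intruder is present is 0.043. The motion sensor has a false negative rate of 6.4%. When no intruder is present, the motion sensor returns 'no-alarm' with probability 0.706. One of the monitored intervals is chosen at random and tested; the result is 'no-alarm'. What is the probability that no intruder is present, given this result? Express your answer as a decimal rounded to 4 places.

P(¬H | E) ≈ 0.9959

Write H for 'an intruder is present'. Prior odds H:¬H = 0.043/0.957 = 0.044932. For the 'no-alarm' outcome, the likelihood ratio is 0.064/0.706 = 0.090652.
Posterior odds = 0.044932 × 0.090652 = 0.0040732, so P(H|E) = 0.0040732/(1+0.0040732) = 0.0041. Then P(¬H|E) = 1 − 0.0041 = 0.9959.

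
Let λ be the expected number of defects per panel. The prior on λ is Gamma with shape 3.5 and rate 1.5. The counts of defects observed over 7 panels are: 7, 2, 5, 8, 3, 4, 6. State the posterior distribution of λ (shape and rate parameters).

Posterior: Gamma(shape=38.5, rate=8.5)

The Poisson likelihood adds the total count to the shape and the number of exposure periods to the rate. Here ∑xᵢ = 35 and n = 7, so shape 3.5→38.5 and rate 1.5→8.5.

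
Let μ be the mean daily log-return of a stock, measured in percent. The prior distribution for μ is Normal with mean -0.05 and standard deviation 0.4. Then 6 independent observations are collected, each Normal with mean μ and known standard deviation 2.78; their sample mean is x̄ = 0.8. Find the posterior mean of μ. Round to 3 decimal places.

Posterior mean ≈ 0.044

Prior precision 1/τ₀² = 1/0.4² = 6.25000; data precision n/σ² = 6/2.78² = 0.776357.
Posterior precision = 6.25000 + 0.776357 = 7.02636.
Posterior mean = (6.25000·-0.05 + 0.776357·0.8) / 7.02636 = 0.044.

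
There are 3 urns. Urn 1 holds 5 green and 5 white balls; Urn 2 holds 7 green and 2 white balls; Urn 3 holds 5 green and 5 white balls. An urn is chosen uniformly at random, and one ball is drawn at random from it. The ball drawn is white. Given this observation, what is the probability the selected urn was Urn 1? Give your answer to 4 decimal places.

Posterior probability ≈ 0.4091

Tabulate prior·likelihood by source: [1] prior 0.333333, lik 0.5, product 0.1667; [2] prior 0.333333, lik 0.2222, product 0.07407; [3] prior 0.333333, lik 0.5, product 0.1667.
Normalizing constant = 0.40741; the posterior for Urn 1 is its product over the sum, 0.1667/0.40741 = 0.4091.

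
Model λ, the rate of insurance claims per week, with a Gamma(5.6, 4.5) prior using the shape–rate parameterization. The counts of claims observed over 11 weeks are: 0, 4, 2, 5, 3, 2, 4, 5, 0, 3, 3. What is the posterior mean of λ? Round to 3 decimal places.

Posterior mean ≈ 2.361

Total count ∑xᵢ = 31 over n = 11 weeks.
Gamma is conjugate to the Poisson likelihood: posterior is Gamma(shape = 5.6+31 = 36.6, rate = 4.5+11 = 15.5).
Posterior mean = shape/rate = 36.6/15.5 = 2.361.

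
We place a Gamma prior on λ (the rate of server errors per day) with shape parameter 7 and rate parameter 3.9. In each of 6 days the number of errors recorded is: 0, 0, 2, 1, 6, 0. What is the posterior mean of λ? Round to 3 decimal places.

Posterior mean ≈ 1.616

The Poisson likelihood adds the total count to the shape and the number of exposure periods to the rate. Here ∑xᵢ = 9 and n = 6, so shape 7→16 and rate 3.9→9.9.
Posterior mean = shape/rate = 16/9.9 = 1.616.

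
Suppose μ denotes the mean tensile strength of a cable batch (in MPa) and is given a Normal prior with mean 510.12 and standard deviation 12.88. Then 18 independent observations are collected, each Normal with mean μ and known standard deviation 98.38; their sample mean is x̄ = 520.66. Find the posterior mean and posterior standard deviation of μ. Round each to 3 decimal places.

Posterior mean ≈ 512.605; posterior SD ≈ 11.260

With known σ, the Normal prior is conjugate. Weight on the data is w = (n/σ²)/(n/σ² + 1/τ₀²) = 0.00185977/(0.00185977+0.00602793) = 0.23578.
Posterior mean = w·x̄ + (1−w)·μ₀ = 0.23578·520.66 + 0.76422·510.12 = 512.605. Posterior variance = 1/(0.00185977+0.00602793) = 126.780, so SD = 11.260.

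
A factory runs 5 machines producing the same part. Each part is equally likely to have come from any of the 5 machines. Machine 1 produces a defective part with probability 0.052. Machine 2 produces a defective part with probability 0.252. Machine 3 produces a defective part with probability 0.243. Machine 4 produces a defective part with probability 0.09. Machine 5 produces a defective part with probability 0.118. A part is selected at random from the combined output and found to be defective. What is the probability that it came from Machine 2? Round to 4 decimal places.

Posterior probability ≈ 0.3338

Tabulate prior·likelihood by source: [1] prior 0.2, lik 0.052, product 0.01040; [2] prior 0.2, lik 0.252, product 0.05040; [3] prior 0.2, lik 0.243, product 0.04860; [4] prior 0.2, lik 0.09, product 0.01800; [5] prior 0.2, lik 0.118, product 0.02360.
Normalizing constant = 0.15100; the posterior for Machine 2 is its product over the sum, 0.05040/0.15100 = 0.3338.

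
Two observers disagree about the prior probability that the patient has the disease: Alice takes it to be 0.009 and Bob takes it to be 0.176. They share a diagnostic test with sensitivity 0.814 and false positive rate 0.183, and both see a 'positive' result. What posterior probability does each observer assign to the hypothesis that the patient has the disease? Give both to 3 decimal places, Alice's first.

The likelihood ratio for a 'positive' result is 0.814/0.183 = 4.4481.
Alice: prior odds 0.009/0.991 = 0.0090817; posterior odds 0.040396; posterior probability 0.039.
Bob: prior odds 0.176/0.824 = 0.21359; posterior odds 0.95008; posterior probability 0.487.

Alice: 0.039; Bob: 0.487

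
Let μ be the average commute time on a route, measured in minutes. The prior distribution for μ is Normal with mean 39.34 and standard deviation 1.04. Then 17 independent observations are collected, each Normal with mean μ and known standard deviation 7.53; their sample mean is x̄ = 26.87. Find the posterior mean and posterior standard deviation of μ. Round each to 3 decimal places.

Prior precision 1/τ₀² = 1/1.04² = 0.924556; data precision n/σ² = 17/7.53² = 0.299819.
Posterior precision = 0.924556 + 0.299819 = 1.22438, giving posterior SD = 1/√1.22438 = 0.904.
Posterior mean = (0.924556·39.34 + 0.299819·26.87) / 1.22438 = 36.286.

Posterior mean ≈ 36.286; posterior SD ≈ 0.904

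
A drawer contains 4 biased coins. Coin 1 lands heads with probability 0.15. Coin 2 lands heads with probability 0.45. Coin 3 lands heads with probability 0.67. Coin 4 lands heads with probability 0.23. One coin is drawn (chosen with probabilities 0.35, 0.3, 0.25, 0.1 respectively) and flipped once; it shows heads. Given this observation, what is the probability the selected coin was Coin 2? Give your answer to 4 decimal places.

Posterior probability ≈ 0.3571

Tabulate prior·likelihood by source: [1] prior 0.35, lik 0.15, product 0.05250; [2] prior 0.3, lik 0.45, product 0.1350; [3] prior 0.25, lik 0.67, product 0.1675; [4] prior 0.1, lik 0.23, product 0.02300.
Normalizing constant = 0.37800; the posterior for Coin 2 is its product over the sum, 0.1350/0.37800 = 0.3571.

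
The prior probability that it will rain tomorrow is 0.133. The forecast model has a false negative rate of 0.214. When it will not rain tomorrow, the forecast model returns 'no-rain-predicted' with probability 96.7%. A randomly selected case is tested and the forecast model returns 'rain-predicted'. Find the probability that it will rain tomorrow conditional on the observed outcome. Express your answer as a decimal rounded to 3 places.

P(H | E) ≈ 0.785

Let H be the event that it will rain tomorrow. P(H) = 0.133, so P(¬H) = 0.867. With E the 'rain-predicted' result, P(E|H) = 0.786 and P(E|¬H) = 0.033.
P(E) = 0.786·0.133 + 0.033·0.867 = 0.10454 + 0.028611 = 0.13315.
By Bayes' theorem, P(H|E) = 0.10454 / 0.13315 = 0.785.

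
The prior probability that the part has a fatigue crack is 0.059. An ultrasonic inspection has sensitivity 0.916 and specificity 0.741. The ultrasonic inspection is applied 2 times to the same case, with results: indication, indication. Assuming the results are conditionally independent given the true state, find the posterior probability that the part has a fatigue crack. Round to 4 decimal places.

With H the event that the part has a fatigue crack, the joint likelihood of the observed sequence is P(data|H) = 0.916·0.916 = 0.83906 and P(data|¬H) = 0.259·0.259 = 0.067081.
Bayes: P(H|data) = 0.059·0.83906 / (0.059·0.83906 + 0.941·0.067081) = 0.049504/0.11263 = 0.4395.

Posterior P(H) ≈ 0.4395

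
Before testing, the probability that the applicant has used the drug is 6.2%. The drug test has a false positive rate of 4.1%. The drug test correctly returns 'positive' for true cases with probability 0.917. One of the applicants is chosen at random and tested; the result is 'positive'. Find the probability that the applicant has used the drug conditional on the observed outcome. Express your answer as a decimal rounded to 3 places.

P(H | E) ≈ 0.597

Write H for 'the applicant has used the drug'. Prior odds H:¬H = 0.062/0.938 = 0.066098. For the 'positive' outcome, the likelihood ratio is 0.917/0.041 = 22.366.
Posterior odds = 0.066098 × 22.366 = 1.4783, so P(H|E) = 1.4783/(1+1.4783) = 0.597.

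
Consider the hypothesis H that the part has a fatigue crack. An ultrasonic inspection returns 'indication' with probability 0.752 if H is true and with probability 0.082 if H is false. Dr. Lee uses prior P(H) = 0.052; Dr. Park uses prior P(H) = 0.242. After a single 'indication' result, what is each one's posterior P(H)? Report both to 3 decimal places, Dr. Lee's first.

Dr. Lee: 0.335; Dr. Park: 0.745

The likelihood ratio for an 'indication' result is 0.752/0.082 = 9.1707.
Dr. Lee: prior odds 0.052/0.948 = 0.054852; posterior odds 0.50304; posterior probability 0.335.
Dr. Park: prior odds 0.242/0.758 = 0.31926; posterior odds 2.9279; posterior probability 0.745.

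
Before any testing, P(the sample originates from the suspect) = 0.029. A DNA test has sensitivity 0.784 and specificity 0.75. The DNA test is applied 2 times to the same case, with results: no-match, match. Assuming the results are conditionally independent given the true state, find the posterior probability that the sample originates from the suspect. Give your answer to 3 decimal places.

Posterior P(H) ≈ 0.026

With H the event that the sample originates from the suspect, the joint likelihood of the observed sequence is P(data|H) = 0.216·0.784 = 0.16934 and P(data|¬H) = 0.75·0.25 = 0.18750.
Bayes: P(H|data) = 0.029·0.16934 / (0.029·0.16934 + 0.971·0.18750) = 0.0049110/0.18697 = 0.0263.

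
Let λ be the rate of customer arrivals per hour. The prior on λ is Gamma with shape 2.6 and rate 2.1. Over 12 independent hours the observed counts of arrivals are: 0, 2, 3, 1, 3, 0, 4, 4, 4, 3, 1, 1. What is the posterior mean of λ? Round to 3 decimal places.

Total count ∑xᵢ = 26 over n = 12 hours.
Gamma is conjugate to the Poisson likelihood: posterior is Gamma(shape = 2.6+26 = 28.6, rate = 2.1+12 = 14.1).
E[λ | data] = 28.6/14.1 = 2.028.

Posterior mean ≈ 2.028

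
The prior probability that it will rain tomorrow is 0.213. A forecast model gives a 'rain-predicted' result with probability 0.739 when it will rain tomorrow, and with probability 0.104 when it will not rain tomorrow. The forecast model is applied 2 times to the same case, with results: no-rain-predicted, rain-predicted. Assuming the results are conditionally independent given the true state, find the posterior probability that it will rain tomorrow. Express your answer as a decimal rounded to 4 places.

Posterior P(H) ≈ 0.3591

With H the event that it will rain tomorrow, the joint likelihood of the observed sequence is P(data|H) = 0.261·0.739 = 0.19288 and P(data|¬H) = 0.896·0.104 = 0.093184.
Bayes: P(H|data) = 0.213·0.19288 / (0.213·0.19288 + 0.787·0.093184) = 0.041083/0.11442 = 0.3591.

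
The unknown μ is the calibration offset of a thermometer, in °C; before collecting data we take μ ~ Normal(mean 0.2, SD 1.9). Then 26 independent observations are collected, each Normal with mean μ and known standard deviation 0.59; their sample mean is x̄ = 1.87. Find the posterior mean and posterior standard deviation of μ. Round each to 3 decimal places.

Prior precision 1/τ₀² = 1/1.9² = 0.277008; data precision n/σ² = 26/0.59² = 74.6912.
Posterior precision = 0.277008 + 74.6912 = 74.9682, giving posterior SD = 1/√74.9682 = 0.115.
Posterior mean = (0.277008·0.2 + 74.6912·1.87) / 74.9682 = 1.864.

Posterior mean ≈ 1.864; posterior SD ≈ 0.115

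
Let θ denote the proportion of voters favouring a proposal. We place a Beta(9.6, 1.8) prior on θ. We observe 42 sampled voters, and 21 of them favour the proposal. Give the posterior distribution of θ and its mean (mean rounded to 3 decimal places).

Observing 21 successes and 21 failures updates Beta(9.6, 1.8) by adding the success and failure counts to the two shape parameters: α = 9.6+21 = 30.6, β = 1.8+21 = 22.8.
Posterior mean = α/(α+β) = 30.6/53.4 = 0.573.

Posterior: Beta(30.6, 22.8); mean ≈ 0.573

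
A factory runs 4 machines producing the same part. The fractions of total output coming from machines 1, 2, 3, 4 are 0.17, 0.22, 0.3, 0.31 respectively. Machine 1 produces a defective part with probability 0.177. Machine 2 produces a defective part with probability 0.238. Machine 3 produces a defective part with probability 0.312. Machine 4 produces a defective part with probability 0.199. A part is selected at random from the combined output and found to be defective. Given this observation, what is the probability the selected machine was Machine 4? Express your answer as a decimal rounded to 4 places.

Posterior probability ≈ 0.2595

P(defective|M1) = 0.177; P(defective|M2) = 0.238; P(defective|M3) = 0.312; P(defective|M4) = 0.199.
Prior × likelihood for each source: 0.17·0.177=0.03009, 0.22·0.238=0.05236, 0.3·0.312=0.09360, 0.31·0.199=0.06169. Summing gives P(defective) = 0.23774.
P(Machine 4 | defective) = 0.06169 / 0.23774 = 0.2595.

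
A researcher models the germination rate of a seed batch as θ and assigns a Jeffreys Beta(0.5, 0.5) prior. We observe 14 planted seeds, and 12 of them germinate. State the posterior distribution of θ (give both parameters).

Observing 12 successes and 2 failures updates Beta(0.5, 0.5) by adding the success and failure counts to the two shape parameters: α = 0.5+12 = 12.5, β = 0.5+2 = 2.5.

Posterior: Beta(12.5, 2.5)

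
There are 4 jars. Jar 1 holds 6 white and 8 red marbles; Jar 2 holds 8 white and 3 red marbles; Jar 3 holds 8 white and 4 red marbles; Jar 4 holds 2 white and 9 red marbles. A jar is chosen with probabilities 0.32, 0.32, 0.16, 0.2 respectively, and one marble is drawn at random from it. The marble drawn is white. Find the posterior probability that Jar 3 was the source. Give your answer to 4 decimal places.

Posterior probability ≈ 0.2080

Tabulate prior·likelihood by source: [1] prior 0.32, lik 0.4286, product 0.1371; [2] prior 0.32, lik 0.7273, product 0.2327; [3] prior 0.16, lik 0.6667, product 0.1067; [4] prior 0.2, lik 0.1818, product 0.03636.
Normalizing constant = 0.51290; the posterior for Jar 3 is its product over the sum, 0.1067/0.51290 = 0.2080.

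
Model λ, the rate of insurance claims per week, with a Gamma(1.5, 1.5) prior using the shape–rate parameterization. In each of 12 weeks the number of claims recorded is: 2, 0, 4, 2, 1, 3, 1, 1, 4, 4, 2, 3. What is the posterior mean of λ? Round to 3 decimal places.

Posterior mean ≈ 2.111

The Poisson likelihood adds the total count to the shape and the number of exposure periods to the rate. Here ∑xᵢ = 27 and n = 12, so shape 1.5→28.5 and rate 1.5→13.5.
Posterior mean = shape/rate = 28.5/13.5 = 2.111.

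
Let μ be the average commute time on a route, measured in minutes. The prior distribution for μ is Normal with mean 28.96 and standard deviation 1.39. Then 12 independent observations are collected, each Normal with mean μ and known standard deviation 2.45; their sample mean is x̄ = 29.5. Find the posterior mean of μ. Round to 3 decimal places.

Posterior mean ≈ 29.389

Prior precision 1/τ₀² = 1/1.39² = 0.517572; data precision n/σ² = 12/2.45² = 1.99917.
Posterior precision = 0.517572 + 1.99917 = 2.51674.
Posterior mean = (0.517572·28.96 + 1.99917·29.5) / 2.51674 = 29.389.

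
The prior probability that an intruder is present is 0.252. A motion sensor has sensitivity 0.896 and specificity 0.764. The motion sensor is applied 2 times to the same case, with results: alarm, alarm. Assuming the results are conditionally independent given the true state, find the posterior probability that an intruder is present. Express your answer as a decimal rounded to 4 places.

With H the event that an intruder is present, the joint likelihood of the observed sequence is P(data|H) = 0.896·0.896 = 0.80282 and P(data|¬H) = 0.236·0.236 = 0.055696.
Bayes: P(H|data) = 0.252·0.80282 / (0.252·0.80282 + 0.748·0.055696) = 0.20231/0.24397 = 0.8292.

Posterior P(H) ≈ 0.8292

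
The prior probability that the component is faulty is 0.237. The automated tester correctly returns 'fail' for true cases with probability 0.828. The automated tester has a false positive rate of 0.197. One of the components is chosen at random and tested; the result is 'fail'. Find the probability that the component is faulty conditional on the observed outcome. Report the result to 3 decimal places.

Let H be the event that the component is faulty. P(H) = 0.237, so P(¬H) = 0.763. With E the 'fail' result, P(E|H) = 0.828 and P(E|¬H) = 0.197.
P(E) = 0.828·0.237 + 0.197·0.763 = 0.19624 + 0.15031 = 0.34655.
By Bayes' theorem, P(H|E) = 0.19624 / 0.34655 = 0.566.

P(H | E) ≈ 0.566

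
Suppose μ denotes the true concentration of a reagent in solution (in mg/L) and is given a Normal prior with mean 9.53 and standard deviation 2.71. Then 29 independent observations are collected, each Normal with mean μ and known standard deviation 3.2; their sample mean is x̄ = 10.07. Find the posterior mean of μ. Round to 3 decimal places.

Posterior mean ≈ 10.045

With known σ, the Normal prior is conjugate. Weight on the data is w = (n/σ²)/(n/σ² + 1/τ₀²) = 2.83203/(2.83203+0.136164) = 0.95413.
Posterior mean = w·x̄ + (1−w)·μ₀ = 0.95413·10.07 + 0.045874·9.53 = 10.045.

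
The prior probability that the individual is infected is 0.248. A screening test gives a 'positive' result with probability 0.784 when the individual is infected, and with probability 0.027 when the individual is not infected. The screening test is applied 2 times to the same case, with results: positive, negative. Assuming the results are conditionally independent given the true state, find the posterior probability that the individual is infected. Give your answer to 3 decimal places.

With H the event that the individual is infected, the joint likelihood of the observed sequence is P(data|H) = 0.784·0.216 = 0.16934 and P(data|¬H) = 0.027·0.973 = 0.026271.
Bayes: P(H|data) = 0.248·0.16934 / (0.248·0.16934 + 0.752·0.026271) = 0.041997/0.061753 = 0.6801.

Posterior P(H) ≈ 0.680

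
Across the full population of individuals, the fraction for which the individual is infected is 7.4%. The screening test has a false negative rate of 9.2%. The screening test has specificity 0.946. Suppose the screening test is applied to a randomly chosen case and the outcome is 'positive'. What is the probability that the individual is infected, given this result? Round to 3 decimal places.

Let H be the event that the individual is infected. P(H) = 0.074, so P(¬H) = 0.926. With E the 'positive' result, P(E|H) = 0.908 and P(E|¬H) = 0.054.
P(E) = 0.908·0.074 + 0.054·0.926 = 0.067192 + 0.050004 = 0.11720.
By Bayes' theorem, P(H|E) = 0.067192 / 0.11720 = 0.573.

P(H | E) ≈ 0.573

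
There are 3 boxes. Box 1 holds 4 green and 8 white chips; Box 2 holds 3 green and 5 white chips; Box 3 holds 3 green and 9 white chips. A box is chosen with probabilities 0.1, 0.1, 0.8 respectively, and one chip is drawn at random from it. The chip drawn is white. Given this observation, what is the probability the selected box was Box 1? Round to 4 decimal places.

P(white|Box 1) = 0.6667; P(white|Box 2) = 0.625; P(white|Box 3) = 0.75.
Prior × likelihood for each source: 0.1·0.6667=0.06667, 0.1·0.625=0.06250, 0.8·0.75=0.6000. Summing gives P(white) = 0.72917.
P(Box 1 | white) = 0.06667 / 0.72917 = 0.0914.

Posterior probability ≈ 0.0914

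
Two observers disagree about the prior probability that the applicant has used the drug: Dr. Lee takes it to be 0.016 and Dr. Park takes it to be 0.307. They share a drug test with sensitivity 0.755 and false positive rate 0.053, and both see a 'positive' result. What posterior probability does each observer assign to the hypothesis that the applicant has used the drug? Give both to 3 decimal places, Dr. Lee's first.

P('+'|H) = 0.755, P('+'|¬H) = 0.053.
Dr. Lee: numerator 0.755·0.016 = 0.012080; evidence = 0.012080+0.053·0.984 = 0.064232; posterior = 0.188.
Dr. Park: numerator 0.755·0.307 = 0.23178; evidence = 0.23178+0.053·0.693 = 0.26851; posterior = 0.863.

Dr. Lee: 0.188; Dr. Park: 0.863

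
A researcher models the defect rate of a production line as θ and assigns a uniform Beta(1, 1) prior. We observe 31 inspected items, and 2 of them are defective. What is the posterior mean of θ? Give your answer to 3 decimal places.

Observing 2 successes and 29 failures updates Beta(1, 1) by adding the success and failure counts to the two shape parameters: α = 1+2 = 3, β = 1+29 = 30.
E[θ | data] = 3/(3+30) = 0.091.

Posterior mean ≈ 0.091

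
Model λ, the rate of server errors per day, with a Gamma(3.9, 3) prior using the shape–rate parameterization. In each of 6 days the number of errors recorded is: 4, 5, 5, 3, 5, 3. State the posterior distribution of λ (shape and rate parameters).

Posterior: Gamma(shape=28.9, rate=9)

Total count ∑xᵢ = 25 over n = 6 days.
Gamma is conjugate to the Poisson likelihood: posterior is Gamma(shape = 3.9+25 = 28.9, rate = 3+6 = 9).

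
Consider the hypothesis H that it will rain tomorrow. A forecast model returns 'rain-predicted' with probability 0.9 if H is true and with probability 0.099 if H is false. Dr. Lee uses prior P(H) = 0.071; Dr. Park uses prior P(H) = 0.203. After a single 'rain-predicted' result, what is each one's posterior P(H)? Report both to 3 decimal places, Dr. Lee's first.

P('+'|H) = 0.9, P('+'|¬H) = 0.099.
Dr. Lee: numerator 0.9·0.071 = 0.063900; evidence = 0.063900+0.099·0.929 = 0.15587; posterior = 0.410.
Dr. Park: numerator 0.9·0.203 = 0.18270; evidence = 0.18270+0.099·0.797 = 0.26160; posterior = 0.698.

Dr. Lee: 0.410; Dr. Park: 0.698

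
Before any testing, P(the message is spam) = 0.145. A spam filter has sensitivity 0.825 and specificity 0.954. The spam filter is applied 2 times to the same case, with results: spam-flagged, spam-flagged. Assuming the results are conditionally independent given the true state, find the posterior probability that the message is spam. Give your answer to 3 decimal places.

Let H be the event that the message is spam; start with P(H) = 0.145. P('spam-flagged'|H) = 0.825, P('spam-flagged'|¬H) = 0.046.
Update on result 1 ('spam-flagged'): P(H) ← 0.825·0.1450 / (0.825·0.1450 + 0.046·0.8550) = 0.11962/0.15895 = 0.7526.
Update on result 2 ('spam-flagged'): P(H) ← 0.825·0.7526 / (0.825·0.7526 + 0.046·0.2474) = 0.62087/0.63225 = 0.9820.

Posterior P(H) ≈ 0.982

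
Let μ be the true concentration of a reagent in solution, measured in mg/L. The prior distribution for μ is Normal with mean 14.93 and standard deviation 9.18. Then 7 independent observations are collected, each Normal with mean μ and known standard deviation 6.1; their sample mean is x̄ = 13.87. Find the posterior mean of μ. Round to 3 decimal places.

With known σ, the Normal prior is conjugate. Weight on the data is w = (n/σ²)/(n/σ² + 1/τ₀²) = 0.188121/(0.188121+0.0118663) = 0.94066.
Posterior mean = w·x̄ + (1−w)·μ₀ = 0.94066·13.87 + 0.059335·14.93 = 13.933.

Posterior mean ≈ 13.933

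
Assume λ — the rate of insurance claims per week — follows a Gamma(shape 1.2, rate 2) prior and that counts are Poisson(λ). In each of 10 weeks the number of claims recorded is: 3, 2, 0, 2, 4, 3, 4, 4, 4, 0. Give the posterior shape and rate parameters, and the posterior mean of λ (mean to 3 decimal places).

Posterior: Gamma(shape=27.2, rate=12); mean ≈ 2.267

Total count ∑xᵢ = 26 over n = 10 weeks.
Gamma is conjugate to the Poisson likelihood: posterior is Gamma(shape = 1.2+26 = 27.2, rate = 2+10 = 12).
Posterior mean = shape/rate = 27.2/12 = 2.267.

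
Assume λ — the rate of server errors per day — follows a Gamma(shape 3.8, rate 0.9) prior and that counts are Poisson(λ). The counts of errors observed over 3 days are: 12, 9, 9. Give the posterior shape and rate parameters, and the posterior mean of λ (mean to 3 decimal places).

Posterior: Gamma(shape=33.8, rate=3.9); mean ≈ 8.667

The Poisson likelihood adds the total count to the shape and the number of exposure periods to the rate. Here ∑xᵢ = 30 and n = 3, so shape 3.8→33.8 and rate 0.9→3.9.
E[λ | data] = 33.8/3.9 = 8.667.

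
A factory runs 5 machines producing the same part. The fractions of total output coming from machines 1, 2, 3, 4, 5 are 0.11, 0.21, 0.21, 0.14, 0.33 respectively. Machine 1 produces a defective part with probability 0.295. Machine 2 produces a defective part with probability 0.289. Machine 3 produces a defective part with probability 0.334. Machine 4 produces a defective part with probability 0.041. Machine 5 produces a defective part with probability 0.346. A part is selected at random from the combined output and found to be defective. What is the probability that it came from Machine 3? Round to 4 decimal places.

Posterior probability ≈ 0.2477

P(defective|M1) = 0.295; P(defective|M2) = 0.289; P(defective|M3) = 0.334; P(defective|M4) = 0.041; P(defective|M5) = 0.346.
Prior × likelihood for each source: 0.11·0.295=0.03245, 0.21·0.289=0.06069, 0.21·0.334=0.07014, 0.14·0.041=0.005740, 0.33·0.346=0.1142. Summing gives P(defective) = 0.28320.
P(Machine 3 | defective) = 0.07014 / 0.28320 = 0.2477.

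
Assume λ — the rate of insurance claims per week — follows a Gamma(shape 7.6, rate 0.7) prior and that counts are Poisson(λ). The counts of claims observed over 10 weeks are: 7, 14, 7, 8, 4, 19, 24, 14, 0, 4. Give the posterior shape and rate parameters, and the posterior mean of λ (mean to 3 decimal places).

Total count ∑xᵢ = 101 over n = 10 weeks.
Gamma is conjugate to the Poisson likelihood: posterior is Gamma(shape = 7.6+101 = 108.6, rate = 0.7+10 = 10.7).
Posterior mean = shape/rate = 108.6/10.7 = 10.150.

Posterior: Gamma(shape=108.6, rate=10.7); mean ≈ 10.150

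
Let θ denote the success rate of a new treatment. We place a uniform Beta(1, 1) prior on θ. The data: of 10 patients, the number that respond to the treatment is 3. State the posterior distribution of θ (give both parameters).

The binomial likelihood is conjugate to the Beta prior: with 3 successes and 7 failures, the posterior is Beta(1+3, 1+7) = Beta(4, 8).

Posterior: Beta(4, 8)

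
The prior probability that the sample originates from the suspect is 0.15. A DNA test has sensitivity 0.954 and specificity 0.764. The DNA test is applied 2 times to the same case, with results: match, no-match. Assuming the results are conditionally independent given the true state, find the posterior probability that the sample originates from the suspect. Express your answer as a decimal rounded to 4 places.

Let H be the event that the sample originates from the suspect; start with P(H) = 0.15. P('match'|H) = 0.954, P('match'|¬H) = 0.236.
Update on result 1 ('match'): P(H) ← 0.954·0.1500 / (0.954·0.1500 + 0.236·0.8500) = 0.14310/0.34370 = 0.4164.
Update on result 2 ('no-match'): P(H) ← 0.046·0.4164 / (0.046·0.4164 + 0.764·0.5836) = 0.019152/0.46506 = 0.0412.

Posterior P(H) ≈ 0.0412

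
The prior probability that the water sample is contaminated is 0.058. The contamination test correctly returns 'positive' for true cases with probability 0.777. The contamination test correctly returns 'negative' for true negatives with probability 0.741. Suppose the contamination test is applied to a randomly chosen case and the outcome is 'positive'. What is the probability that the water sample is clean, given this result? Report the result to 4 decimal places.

Write H for 'the water sample is contaminated'. Prior odds H:¬H = 0.058/0.942 = 0.061571. For the 'positive' outcome, the likelihood ratio is 0.777/0.259 = 3.0000.
Posterior odds = 0.061571 × 3.0000 = 0.18471, so P(H|E) = 0.18471/(1+0.18471) = 0.1559. Then P(¬H|E) = 1 − 0.1559 = 0.8441.

P(¬H | E) ≈ 0.8441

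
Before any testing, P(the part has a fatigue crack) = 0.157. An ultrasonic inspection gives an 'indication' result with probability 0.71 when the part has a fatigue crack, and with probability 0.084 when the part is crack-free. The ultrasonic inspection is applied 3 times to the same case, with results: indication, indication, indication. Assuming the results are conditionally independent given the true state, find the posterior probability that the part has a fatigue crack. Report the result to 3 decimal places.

With H the event that the part has a fatigue crack, the joint likelihood of the observed sequence is P(data|H) = 0.71·0.71·0.71 = 0.35791 and P(data|¬H) = 0.084·0.084·0.084 = 0.00059270.
Bayes: P(H|data) = 0.157·0.35791 / (0.157·0.35791 + 0.843·0.00059270) = 0.056192/0.056692 = 0.9912.

Posterior P(H) ≈ 0.991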